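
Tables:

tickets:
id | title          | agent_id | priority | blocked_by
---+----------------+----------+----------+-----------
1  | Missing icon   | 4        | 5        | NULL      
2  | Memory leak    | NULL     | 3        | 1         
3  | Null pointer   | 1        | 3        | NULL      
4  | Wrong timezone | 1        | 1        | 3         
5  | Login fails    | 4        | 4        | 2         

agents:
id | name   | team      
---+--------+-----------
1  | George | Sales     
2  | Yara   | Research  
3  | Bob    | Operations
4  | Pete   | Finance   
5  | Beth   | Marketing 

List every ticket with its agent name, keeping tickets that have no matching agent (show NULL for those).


LEFT JOIN keeps every row from tickets (the left table); where agent_id has no match in agents, the agent columns become NULL. Walk through each ticket:
  - ticket 1 (Missing icon): agent_id=4 -> matches Pete
  - ticket 2 (Memory leak): agent_id=NULL, no match -> kept with NULL
  - ticket 3 (Null pointer): agent_id=1 -> matches George
  - ticket 4 (Wrong timezone): agent_id=1 -> matches George
  - ticket 5 (Login fails): agent_id=4 -> matches Pete
All 5 rows appear; 1 has NULL agent.

SQL:
SELECT a.title, b.name AS agent
FROM tickets a
LEFT JOIN agents b ON a.agent_id = b.id

Result:
title          | agent 
---------------+-------
Missing icon   | Pete  
Memory leak    | NULL  
Null pointer   | George
Wrong timezone | George
Login fails    | Pete  


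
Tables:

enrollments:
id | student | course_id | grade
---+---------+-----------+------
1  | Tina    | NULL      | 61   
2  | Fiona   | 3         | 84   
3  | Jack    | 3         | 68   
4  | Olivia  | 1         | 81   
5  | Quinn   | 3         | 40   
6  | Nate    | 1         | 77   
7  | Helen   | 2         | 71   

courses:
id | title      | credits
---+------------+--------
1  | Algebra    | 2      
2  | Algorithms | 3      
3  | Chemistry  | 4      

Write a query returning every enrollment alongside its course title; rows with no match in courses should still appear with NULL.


LEFT JOIN keeps every row from enrollments (the left table); where course_id has no match in courses, the course columns become NULL. Walk through each enrollment:
  - enrollment 1 (Tina): course_id=NULL, no match -> kept with NULL
  - enrollment 2 (Fiona): course_id=3 -> matches Chemistry
  - enrollment 3 (Jack): course_id=3 -> matches Chemistry
  - enrollment 4 (Olivia): course_id=1 -> matches Algebra
  - enrollment 5 (Quinn): course_id=3 -> matches Chemistry
  - enrollment 6 (Nate): course_id=1 -> matches Algebra
  - enrollment 7 (Helen): course_id=2 -> matches Algorithms
All 7 rows appear; 1 has NULL course.

SQL:
SELECT a.student, b.title AS course
FROM enrollments a
LEFT JOIN courses b ON a.course_id = b.id

Result:
student | course    
--------+-----------
Tina    | NULL      
Fiona   | Chemistry 
Jack    | Chemistry 
Olivia  | Algebra   
Quinn   | Chemistry 
Nate    | Algebra   
Helen   | Algorithms


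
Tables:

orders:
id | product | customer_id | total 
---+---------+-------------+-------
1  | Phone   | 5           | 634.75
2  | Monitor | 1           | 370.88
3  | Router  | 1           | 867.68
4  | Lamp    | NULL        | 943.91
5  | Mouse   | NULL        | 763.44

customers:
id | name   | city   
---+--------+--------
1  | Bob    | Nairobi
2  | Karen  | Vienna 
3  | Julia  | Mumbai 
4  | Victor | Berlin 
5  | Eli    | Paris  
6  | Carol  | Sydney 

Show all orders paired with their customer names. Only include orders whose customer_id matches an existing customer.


INNER JOIN keeps only orders rows whose customer_id matches an id in customers. Walk through each order:
  - order 1 (Phone): customer_id=5 -> matches Eli
  - order 2 (Monitor): customer_id=1 -> matches Bob
  - order 3 (Router): customer_id=1 -> matches Bob
  - order 4 (Lamp): customer_id=NULL, no match -> dropped
  - order 5 (Mouse): customer_id=NULL, no match -> dropped
So 2 of 5 rows are dropped.

SQL:
SELECT a.product, b.name AS customer
FROM orders a
INNER JOIN customers b ON a.customer_id = b.id

Result:
product | customer
--------+---------
Phone   | Eli     
Monitor | Bob     
Router  | Bob     


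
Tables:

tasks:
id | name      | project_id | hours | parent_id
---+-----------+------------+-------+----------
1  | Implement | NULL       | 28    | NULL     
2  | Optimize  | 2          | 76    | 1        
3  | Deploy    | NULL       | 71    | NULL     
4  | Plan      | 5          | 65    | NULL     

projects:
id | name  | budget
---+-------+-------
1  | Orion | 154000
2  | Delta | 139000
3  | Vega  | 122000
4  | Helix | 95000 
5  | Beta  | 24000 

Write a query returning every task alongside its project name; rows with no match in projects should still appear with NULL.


LEFT JOIN keeps every row from tasks (the left table); where project_id has no match in projects, the project columns become NULL. Walk through each task:
  - task 1 (Implement): project_id=NULL, no match -> kept with NULL
  - task 2 (Optimize): project_id=2 -> matches Delta
  - task 3 (Deploy): project_id=NULL, no match -> kept with NULL
  - task 4 (Plan): project_id=5 -> matches Beta
All 4 rows appear; 2 have NULL project.

SQL:
SELECT a.name, b.name AS project
FROM tasks a
LEFT JOIN projects b ON a.project_id = b.id

Result:
name      | project
----------+--------
Implement | NULL   
Optimize  | Delta  
Deploy    | NULL   
Plan      | Beta   


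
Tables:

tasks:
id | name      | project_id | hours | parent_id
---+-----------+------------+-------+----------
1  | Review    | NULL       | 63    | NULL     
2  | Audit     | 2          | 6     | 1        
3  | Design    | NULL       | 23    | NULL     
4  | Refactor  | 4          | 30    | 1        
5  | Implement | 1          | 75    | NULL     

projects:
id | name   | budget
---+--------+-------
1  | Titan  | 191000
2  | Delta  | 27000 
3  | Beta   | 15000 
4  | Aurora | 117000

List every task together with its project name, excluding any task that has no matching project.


INNER JOIN keeps only tasks rows whose project_id matches an id in projects. Walk through each task:
  - task 1 (Review): project_id=NULL, no match -> dropped
  - task 2 (Audit): project_id=2 -> matches Delta
  - task 3 (Design): project_id=NULL, no match -> dropped
  - task 4 (Refactor): project_id=4 -> matches Aurora
  - task 5 (Implement): project_id=1 -> matches Titan
So 2 of 5 rows are dropped.

SQL:
SELECT a.name, b.name AS project
FROM tasks a
INNER JOIN projects b ON a.project_id = b.id

Result:
name      | project
----------+--------
Audit     | Delta  
Refactor  | Aurora 
Implement | Titan  


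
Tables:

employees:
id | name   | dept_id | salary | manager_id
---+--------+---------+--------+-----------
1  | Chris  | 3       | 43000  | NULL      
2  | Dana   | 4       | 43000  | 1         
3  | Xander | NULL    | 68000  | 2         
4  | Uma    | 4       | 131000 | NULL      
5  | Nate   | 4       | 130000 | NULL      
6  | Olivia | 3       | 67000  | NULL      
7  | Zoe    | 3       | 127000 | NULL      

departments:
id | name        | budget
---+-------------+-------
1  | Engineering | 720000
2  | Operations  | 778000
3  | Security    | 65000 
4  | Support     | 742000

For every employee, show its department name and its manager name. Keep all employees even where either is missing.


Two LEFT JOINs from the same base table employees: one to departments via dept_id, one to employees itself via manager_id. Both are LEFT so every employee is preserved.
Match against departments:
  - employee 1 (Chris): dept_id=3 -> matches Security
  - employee 2 (Dana): dept_id=4 -> matches Support
  - employee 3 (Xander): dept_id=NULL, no match -> kept with NULL
  - employee 4 (Uma): dept_id=4 -> matches Support
  - employee 5 (Nate): dept_id=4 -> matches Support
  - employee 6 (Olivia): dept_id=3 -> matches Security
  - employee 7 (Zoe): dept_id=3 -> matches Security
Match against employees (self):
  - employee 1 (Chris): manager_id=NULL -> NULL
  - employee 2 (Dana): manager_id=1 -> Chris
  - employee 3 (Xander): manager_id=2 -> Dana
  - employee 4 (Uma): manager_id=NULL -> NULL
  - employee 5 (Nate): manager_id=NULL -> NULL
  - employee 6 (Olivia): manager_id=NULL -> NULL
  - employee 7 (Zoe): manager_id=NULL -> NULL

SQL:
SELECT a.name, b.name AS department, c.name AS manager
FROM employees a
LEFT JOIN departments b ON a.dept_id = b.id
LEFT JOIN employees c ON a.manager_id = c.id

Result:
name   | department | manager
-------+------------+--------
Chris  | Security   | NULL   
Dana   | Support    | Chris  
Xander | NULL       | Dana   
Uma    | Support    | NULL   
Nate   | Support    | NULL   
Olivia | Security   | NULL   
Zoe    | Security   | NULL   


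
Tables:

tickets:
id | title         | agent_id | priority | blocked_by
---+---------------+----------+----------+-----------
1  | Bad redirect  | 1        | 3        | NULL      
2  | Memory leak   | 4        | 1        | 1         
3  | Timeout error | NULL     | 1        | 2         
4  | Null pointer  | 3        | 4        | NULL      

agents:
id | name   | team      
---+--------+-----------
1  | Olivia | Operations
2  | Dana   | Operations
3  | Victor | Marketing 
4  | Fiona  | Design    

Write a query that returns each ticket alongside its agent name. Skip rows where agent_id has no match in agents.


INNER JOIN keeps only tickets rows whose agent_id matches an id in agents. Walk through each ticket:
  - ticket 1 (Bad redirect): agent_id=1 -> matches Olivia
  - ticket 2 (Memory leak): agent_id=4 -> matches Fiona
  - ticket 3 (Timeout error): agent_id=NULL, no match -> dropped
  - ticket 4 (Null pointer): agent_id=3 -> matches Victor
So 1 of 4 rows is dropped.

SQL:
SELECT a.title, b.name AS agent
FROM tickets a
INNER JOIN agents b ON a.agent_id = b.id

Result:
title        | agent 
-------------+-------
Bad redirect | Olivia
Memory leak  | Fiona 
Null pointer | Victor


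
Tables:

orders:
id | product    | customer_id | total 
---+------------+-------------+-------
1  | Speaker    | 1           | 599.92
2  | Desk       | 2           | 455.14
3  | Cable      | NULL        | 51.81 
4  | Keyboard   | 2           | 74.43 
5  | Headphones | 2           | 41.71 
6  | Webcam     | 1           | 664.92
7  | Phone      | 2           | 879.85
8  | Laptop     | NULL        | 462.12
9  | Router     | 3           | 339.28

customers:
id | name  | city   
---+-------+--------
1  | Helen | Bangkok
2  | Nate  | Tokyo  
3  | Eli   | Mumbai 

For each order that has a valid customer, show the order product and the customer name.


INNER JOIN keeps only orders rows whose customer_id matches an id in customers. Walk through each order:
  - order 1 (Speaker): customer_id=1 -> matches Helen
  - order 2 (Desk): customer_id=2 -> matches Nate
  - order 3 (Cable): customer_id=NULL, no match -> dropped
  - order 4 (Keyboard): customer_id=2 -> matches Nate
  - order 5 (Headphones): customer_id=2 -> matches Nate
  - order 6 (Webcam): customer_id=1 -> matches Helen
  - order 7 (Phone): customer_id=2 -> matches Nate
  - order 8 (Laptop): customer_id=NULL, no match -> dropped
  - order 9 (Router): customer_id=3 -> matches Eli
So 2 of 9 rows are dropped.

SQL:
SELECT a.product, b.name AS customer
FROM orders a
INNER JOIN customers b ON a.customer_id = b.id

Result:
product    | customer
-----------+---------
Speaker    | Helen   
Desk       | Nate    
Keyboard   | Nate    
Headphones | Nate    
Webcam     | Helen   
Phone      | Nate    
Router     | Eli     


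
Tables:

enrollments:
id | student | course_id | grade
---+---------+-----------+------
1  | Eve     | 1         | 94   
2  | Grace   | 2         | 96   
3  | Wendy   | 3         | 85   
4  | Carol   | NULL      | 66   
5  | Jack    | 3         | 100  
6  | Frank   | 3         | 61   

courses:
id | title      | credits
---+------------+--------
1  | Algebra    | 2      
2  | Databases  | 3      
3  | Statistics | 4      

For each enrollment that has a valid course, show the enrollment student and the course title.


INNER JOIN keeps only enrollments rows whose course_id matches an id in courses. Walk through each enrollment:
  - enrollment 1 (Eve): course_id=1 -> matches Algebra
  - enrollment 2 (Grace): course_id=2 -> matches Databases
  - enrollment 3 (Wendy): course_id=3 -> matches Statistics
  - enrollment 4 (Carol): course_id=NULL, no match -> dropped
  - enrollment 5 (Jack): course_id=3 -> matches Statistics
  - enrollment 6 (Frank): course_id=3 -> matches Statistics
So 1 of 6 rows is dropped.

SQL:
SELECT a.student, b.title AS course
FROM enrollments a
INNER JOIN courses b ON a.course_id = b.id

Result:
student | course    
--------+-----------
Eve     | Algebra   
Grace   | Databases 
Wendy   | Statistics
Jack    | Statistics
Frank   | Statistics


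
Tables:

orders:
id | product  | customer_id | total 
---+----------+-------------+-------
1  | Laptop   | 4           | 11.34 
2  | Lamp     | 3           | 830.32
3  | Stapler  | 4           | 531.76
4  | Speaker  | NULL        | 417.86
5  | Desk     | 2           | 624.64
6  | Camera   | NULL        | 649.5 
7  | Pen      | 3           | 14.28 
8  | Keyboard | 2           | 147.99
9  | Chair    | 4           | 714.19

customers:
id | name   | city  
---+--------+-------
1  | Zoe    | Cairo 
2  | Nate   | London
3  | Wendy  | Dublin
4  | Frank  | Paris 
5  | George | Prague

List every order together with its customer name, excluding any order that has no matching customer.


INNER JOIN keeps only orders rows whose customer_id matches an id in customers. Walk through each order:
  - order 1 (Laptop): customer_id=4 -> matches Frank
  - order 2 (Lamp): customer_id=3 -> matches Wendy
  - order 3 (Stapler): customer_id=4 -> matches Frank
  - order 4 (Speaker): customer_id=NULL, no match -> dropped
  - order 5 (Desk): customer_id=2 -> matches Nate
  - order 6 (Camera): customer_id=NULL, no match -> dropped
  - order 7 (Pen): customer_id=3 -> matches Wendy
  - order 8 (Keyboard): customer_id=2 -> matches Nate
  - order 9 (Chair): customer_id=4 -> matches Frank
So 2 of 9 rows are dropped.

SQL:
SELECT a.product, b.name AS customer
FROM orders a
INNER JOIN customers b ON a.customer_id = b.id

Result:
product  | customer
---------+---------
Laptop   | Frank   
Lamp     | Wendy   
Stapler  | Frank   
Desk     | Nate    
Pen      | Wendy   
Keyboard | Nate    
Chair    | Frank   


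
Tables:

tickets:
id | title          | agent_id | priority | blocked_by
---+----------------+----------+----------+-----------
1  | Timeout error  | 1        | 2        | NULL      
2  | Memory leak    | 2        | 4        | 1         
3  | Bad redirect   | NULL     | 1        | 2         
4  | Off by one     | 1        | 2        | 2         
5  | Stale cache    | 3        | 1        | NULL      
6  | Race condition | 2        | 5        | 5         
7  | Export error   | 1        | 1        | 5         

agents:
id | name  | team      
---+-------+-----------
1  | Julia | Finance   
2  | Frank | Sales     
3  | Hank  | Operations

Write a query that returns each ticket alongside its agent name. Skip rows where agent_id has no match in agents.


INNER JOIN keeps only tickets rows whose agent_id matches an id in agents. Walk through each ticket:
  - ticket 1 (Timeout error): agent_id=1 -> matches Julia
  - ticket 2 (Memory leak): agent_id=2 -> matches Frank
  - ticket 3 (Bad redirect): agent_id=NULL, no match -> dropped
  - ticket 4 (Off by one): agent_id=1 -> matches Julia
  - ticket 5 (Stale cache): agent_id=3 -> matches Hank
  - ticket 6 (Race condition): agent_id=2 -> matches Frank
  - ticket 7 (Export error): agent_id=1 -> matches Julia
So 1 of 7 rows is dropped.

SQL:
SELECT a.title, b.name AS agent
FROM tickets a
INNER JOIN agents b ON a.agent_id = b.id

Result:
title          | agent
---------------+------
Timeout error  | Julia
Memory leak    | Frank
Off by one     | Julia
Stale cache    | Hank 
Race condition | Frank
Export error   | Julia


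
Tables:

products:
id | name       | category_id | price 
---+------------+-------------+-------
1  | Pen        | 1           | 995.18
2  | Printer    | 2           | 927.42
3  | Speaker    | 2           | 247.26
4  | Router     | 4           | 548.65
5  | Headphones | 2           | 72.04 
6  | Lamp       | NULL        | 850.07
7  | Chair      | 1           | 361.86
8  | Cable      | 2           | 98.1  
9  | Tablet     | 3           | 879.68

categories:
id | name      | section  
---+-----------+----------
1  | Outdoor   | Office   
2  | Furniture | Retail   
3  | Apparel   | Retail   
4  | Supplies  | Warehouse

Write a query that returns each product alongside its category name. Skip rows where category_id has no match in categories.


INNER JOIN keeps only products rows whose category_id matches an id in categories. Walk through each product:
  - product 1 (Pen): category_id=1 -> matches Outdoor
  - product 2 (Printer): category_id=2 -> matches Furniture
  - product 3 (Speaker): category_id=2 -> matches Furniture
  - product 4 (Router): category_id=4 -> matches Supplies
  - product 5 (Headphones): category_id=2 -> matches Furniture
  - product 6 (Lamp): category_id=NULL, no match -> dropped
  - product 7 (Chair): category_id=1 -> matches Outdoor
  - product 8 (Cable): category_id=2 -> matches Furniture
  - product 9 (Tablet): category_id=3 -> matches Apparel
So 1 of 9 rows is dropped.

SQL:
SELECT a.name, b.name AS category
FROM products a
INNER JOIN categories b ON a.category_id = b.id

Result:
name       | category 
-----------+----------
Pen        | Outdoor  
Printer    | Furniture
Speaker    | Furniture
Router     | Supplies 
Headphones | Furniture
Chair      | Outdoor  
Cable      | Furniture
Tablet     | Apparel  


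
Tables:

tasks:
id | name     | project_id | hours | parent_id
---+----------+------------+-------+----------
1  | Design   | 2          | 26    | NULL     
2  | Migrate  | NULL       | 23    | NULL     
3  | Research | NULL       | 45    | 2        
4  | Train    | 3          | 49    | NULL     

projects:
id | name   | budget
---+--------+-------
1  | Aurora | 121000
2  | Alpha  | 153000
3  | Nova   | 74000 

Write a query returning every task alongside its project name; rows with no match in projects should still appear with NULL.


LEFT JOIN keeps every row from tasks (the left table); where project_id has no match in projects, the project columns become NULL. Walk through each task:
  - task 1 (Design): project_id=2 -> matches Alpha
  - task 2 (Migrate): project_id=NULL, no match -> kept with NULL
  - task 3 (Research): project_id=NULL, no match -> kept with NULL
  - task 4 (Train): project_id=3 -> matches Nova
All 4 rows appear; 2 have NULL project.

SQL:
SELECT a.name, b.name AS project
FROM tasks a
LEFT JOIN projects b ON a.project_id = b.id

Result:
name     | project
---------+--------
Design   | Alpha  
Migrate  | NULL   
Research | NULL   
Train    | Nova   


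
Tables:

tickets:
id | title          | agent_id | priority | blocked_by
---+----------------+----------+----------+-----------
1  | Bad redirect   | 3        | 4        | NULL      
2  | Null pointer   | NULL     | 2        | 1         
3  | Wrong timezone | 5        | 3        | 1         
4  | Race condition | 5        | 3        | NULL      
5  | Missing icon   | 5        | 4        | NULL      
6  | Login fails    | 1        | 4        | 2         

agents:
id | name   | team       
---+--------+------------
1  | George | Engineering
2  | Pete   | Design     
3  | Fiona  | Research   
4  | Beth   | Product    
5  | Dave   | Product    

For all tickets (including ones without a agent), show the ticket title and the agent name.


LEFT JOIN keeps every row from tickets (the left table); where agent_id has no match in agents, the agent columns become NULL. Walk through each ticket:
  - ticket 1 (Bad redirect): agent_id=3 -> matches Fiona
  - ticket 2 (Null pointer): agent_id=NULL, no match -> kept with NULL
  - ticket 3 (Wrong timezone): agent_id=5 -> matches Dave
  - ticket 4 (Race condition): agent_id=5 -> matches Dave
  - ticket 5 (Missing icon): agent_id=5 -> matches Dave
  - ticket 6 (Login fails): agent_id=1 -> matches George
All 6 rows appear; 1 has NULL agent.

SQL:
SELECT a.title, b.name AS agent
FROM tickets a
LEFT JOIN agents b ON a.agent_id = b.id

Result:
title          | agent 
---------------+-------
Bad redirect   | Fiona 
Null pointer   | NULL  
Wrong timezone | Dave  
Race condition | Dave  
Missing icon   | Dave  
Login fails    | George


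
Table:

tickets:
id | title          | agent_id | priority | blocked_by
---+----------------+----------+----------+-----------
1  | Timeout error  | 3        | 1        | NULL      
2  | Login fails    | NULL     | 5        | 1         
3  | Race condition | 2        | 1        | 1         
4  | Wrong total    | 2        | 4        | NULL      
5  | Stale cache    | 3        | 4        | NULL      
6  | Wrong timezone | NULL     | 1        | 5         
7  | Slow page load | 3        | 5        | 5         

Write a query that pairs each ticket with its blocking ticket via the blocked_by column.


This is a self-join: tickets is joined to a second copy of itself, matching each row's blocked_by to another row's id. Use LEFT JOIN so rows with blocked_by=NULL are kept.
  - ticket 1 (Timeout error): blocked_by=NULL -> NULL
  - ticket 2 (Login fails): blocked_by=1 -> Timeout error
  - ticket 3 (Race condition): blocked_by=1 -> Timeout error
  - ticket 4 (Wrong total): blocked_by=NULL -> NULL
  - ticket 5 (Stale cache): blocked_by=NULL -> NULL
  - ticket 6 (Wrong timezone): blocked_by=5 -> Stale cache
  - ticket 7 (Slow page load): blocked_by=5 -> Stale cache

SQL:
SELECT a.title AS item, b.title AS blocked_by
FROM tickets a
LEFT JOIN tickets b ON a.blocked_by = b.id

Result:
item           | blocked_by   
---------------+--------------
Timeout error  | NULL         
Login fails    | Timeout error
Race condition | Timeout error
Wrong total    | NULL         
Stale cache    | NULL         
Wrong timezone | Stale cache  
Slow page load | Stale cache  


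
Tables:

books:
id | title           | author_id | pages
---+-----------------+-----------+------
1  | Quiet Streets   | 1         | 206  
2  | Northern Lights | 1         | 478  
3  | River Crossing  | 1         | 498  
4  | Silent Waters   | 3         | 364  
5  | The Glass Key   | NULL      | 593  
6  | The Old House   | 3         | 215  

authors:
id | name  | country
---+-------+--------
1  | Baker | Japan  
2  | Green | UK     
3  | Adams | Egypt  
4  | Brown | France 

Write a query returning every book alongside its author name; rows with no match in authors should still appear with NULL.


LEFT JOIN keeps every row from books (the left table); where author_id has no match in authors, the author columns become NULL. Walk through each book:
  - book 1 (Quiet Streets): author_id=1 -> matches Baker
  - book 2 (Northern Lights): author_id=1 -> matches Baker
  - book 3 (River Crossing): author_id=1 -> matches Baker
  - book 4 (Silent Waters): author_id=3 -> matches Adams
  - book 5 (The Glass Key): author_id=NULL, no match -> kept with NULL
  - book 6 (The Old House): author_id=3 -> matches Adams
All 6 rows appear; 1 has NULL author.

SQL:
SELECT a.title, b.name AS author
FROM books a
LEFT JOIN authors b ON a.author_id = b.id

Result:
title           | author
----------------+-------
Quiet Streets   | Baker 
Northern Lights | Baker 
River Crossing  | Baker 
Silent Waters   | Adams 
The Glass Key   | NULL  
The Old House   | Adams 


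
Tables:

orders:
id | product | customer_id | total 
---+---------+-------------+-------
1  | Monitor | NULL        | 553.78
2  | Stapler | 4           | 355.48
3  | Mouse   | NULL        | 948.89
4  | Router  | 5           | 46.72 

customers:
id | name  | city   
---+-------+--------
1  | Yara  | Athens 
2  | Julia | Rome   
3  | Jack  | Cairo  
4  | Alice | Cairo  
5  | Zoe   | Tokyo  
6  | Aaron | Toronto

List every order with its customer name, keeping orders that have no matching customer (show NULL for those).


LEFT JOIN keeps every row from orders (the left table); where customer_id has no match in customers, the customer columns become NULL. Walk through each order:
  - order 1 (Monitor): customer_id=NULL, no match -> kept with NULL
  - order 2 (Stapler): customer_id=4 -> matches Alice
  - order 3 (Mouse): customer_id=NULL, no match -> kept with NULL
  - order 4 (Router): customer_id=5 -> matches Zoe
All 4 rows appear; 2 have NULL customer.

SQL:
SELECT a.product, b.name AS customer
FROM orders a
LEFT JOIN customers b ON a.customer_id = b.id

Result:
product | customer
--------+---------
Monitor | NULL    
Stapler | Alice   
Mouse   | NULL    
Router  | Zoe     


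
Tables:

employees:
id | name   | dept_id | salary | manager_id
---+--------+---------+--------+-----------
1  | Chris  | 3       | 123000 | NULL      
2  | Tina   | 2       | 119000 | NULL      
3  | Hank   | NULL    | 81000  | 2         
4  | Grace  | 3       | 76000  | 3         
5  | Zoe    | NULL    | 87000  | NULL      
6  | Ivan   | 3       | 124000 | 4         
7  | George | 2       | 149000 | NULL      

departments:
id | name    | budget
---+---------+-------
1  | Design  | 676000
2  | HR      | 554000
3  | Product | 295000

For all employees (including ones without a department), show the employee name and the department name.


LEFT JOIN keeps every row from employees (the left table); where dept_id has no match in departments, the department columns become NULL. Walk through each employee:
  - employee 1 (Chris): dept_id=3 -> matches Product
  - employee 2 (Tina): dept_id=2 -> matches HR
  - employee 3 (Hank): dept_id=NULL, no match -> kept with NULL
  - employee 4 (Grace): dept_id=3 -> matches Product
  - employee 5 (Zoe): dept_id=NULL, no match -> kept with NULL
  - employee 6 (Ivan): dept_id=3 -> matches Product
  - employee 7 (George): dept_id=2 -> matches HR
All 7 rows appear; 2 have NULL department.

SQL:
SELECT a.name, b.name AS department
FROM employees a
LEFT JOIN departments b ON a.dept_id = b.id

Result:
name   | department
-------+-----------
Chris  | Product   
Tina   | HR        
Hank   | NULL      
Grace  | Product   
Zoe    | NULL      
Ivan   | Product   
George | HR        


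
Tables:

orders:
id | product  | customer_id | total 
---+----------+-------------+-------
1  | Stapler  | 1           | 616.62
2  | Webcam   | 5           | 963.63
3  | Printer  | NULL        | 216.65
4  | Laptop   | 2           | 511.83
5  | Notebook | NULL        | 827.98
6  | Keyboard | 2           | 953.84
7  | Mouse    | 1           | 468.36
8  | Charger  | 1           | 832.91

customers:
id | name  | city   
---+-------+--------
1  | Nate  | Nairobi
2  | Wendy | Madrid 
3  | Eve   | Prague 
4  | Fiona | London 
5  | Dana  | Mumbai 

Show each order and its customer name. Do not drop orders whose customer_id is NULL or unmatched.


LEFT JOIN keeps every row from orders (the left table); where customer_id has no match in customers, the customer columns become NULL. Walk through each order:
  - order 1 (Stapler): customer_id=1 -> matches Nate
  - order 2 (Webcam): customer_id=5 -> matches Dana
  - order 3 (Printer): customer_id=NULL, no match -> kept with NULL
  - order 4 (Laptop): customer_id=2 -> matches Wendy
  - order 5 (Notebook): customer_id=NULL, no match -> kept with NULL
  - order 6 (Keyboard): customer_id=2 -> matches Wendy
  - order 7 (Mouse): customer_id=1 -> matches Nate
  - order 8 (Charger): customer_id=1 -> matches Nate
All 8 rows appear; 2 have NULL customer.

SQL:
SELECT a.product, b.name AS customer
FROM orders a
LEFT JOIN customers b ON a.customer_id = b.id

Result:
product  | customer
---------+---------
Stapler  | Nate    
Webcam   | Dana    
Printer  | NULL    
Laptop   | Wendy   
Notebook | NULL    
Keyboard | Wendy   
Mouse    | Nate    
Charger  | Nate    


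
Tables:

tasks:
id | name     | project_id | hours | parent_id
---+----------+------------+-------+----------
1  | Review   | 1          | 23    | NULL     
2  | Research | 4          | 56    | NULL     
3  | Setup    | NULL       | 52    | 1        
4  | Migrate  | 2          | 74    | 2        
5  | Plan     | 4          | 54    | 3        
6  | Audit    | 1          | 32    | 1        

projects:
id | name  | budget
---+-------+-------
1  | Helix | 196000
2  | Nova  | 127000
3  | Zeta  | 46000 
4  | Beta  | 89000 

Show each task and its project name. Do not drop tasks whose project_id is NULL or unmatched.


LEFT JOIN keeps every row from tasks (the left table); where project_id has no match in projects, the project columns become NULL. Walk through each task:
  - task 1 (Review): project_id=1 -> matches Helix
  - task 2 (Research): project_id=4 -> matches Beta
  - task 3 (Setup): project_id=NULL, no match -> kept with NULL
  - task 4 (Migrate): project_id=2 -> matches Nova
  - task 5 (Plan): project_id=4 -> matches Beta
  - task 6 (Audit): project_id=1 -> matches Helix
All 6 rows appear; 1 has NULL project.

SQL:
SELECT a.name, b.name AS project
FROM tasks a
LEFT JOIN projects b ON a.project_id = b.id

Result:
name     | project
---------+--------
Review   | Helix  
Research | Beta   
Setup    | NULL   
Migrate  | Nova   
Plan     | Beta   
Audit    | Helix  


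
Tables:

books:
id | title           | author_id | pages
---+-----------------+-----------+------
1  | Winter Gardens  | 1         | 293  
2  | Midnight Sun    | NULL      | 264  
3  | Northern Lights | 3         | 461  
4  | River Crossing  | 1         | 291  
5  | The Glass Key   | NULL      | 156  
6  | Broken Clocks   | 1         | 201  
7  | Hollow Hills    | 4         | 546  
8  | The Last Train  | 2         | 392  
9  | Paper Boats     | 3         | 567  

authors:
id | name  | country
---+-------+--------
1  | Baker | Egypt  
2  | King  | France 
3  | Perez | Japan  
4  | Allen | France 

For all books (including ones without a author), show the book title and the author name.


LEFT JOIN keeps every row from books (the left table); where author_id has no match in authors, the author columns become NULL. Walk through each book:
  - book 1 (Winter Gardens): author_id=1 -> matches Baker
  - book 2 (Midnight Sun): author_id=NULL, no match -> kept with NULL
  - book 3 (Northern Lights): author_id=3 -> matches Perez
  - book 4 (River Crossing): author_id=1 -> matches Baker
  - book 5 (The Glass Key): author_id=NULL, no match -> kept with NULL
  - book 6 (Broken Clocks): author_id=1 -> matches Baker
  - book 7 (Hollow Hills): author_id=4 -> matches Allen
  - book 8 (The Last Train): author_id=2 -> matches King
  - book 9 (Paper Boats): author_id=3 -> matches Perez
All 9 rows appear; 2 have NULL author.

SQL:
SELECT a.title, b.name AS author
FROM books a
LEFT JOIN authors b ON a.author_id = b.id

Result:
title           | author
----------------+-------
Winter Gardens  | Baker 
Midnight Sun    | NULL  
Northern Lights | Perez 
River Crossing  | Baker 
The Glass Key   | NULL  
Broken Clocks   | Baker 
Hollow Hills    | Allen 
The Last Train  | King  
Paper Boats     | Perez 


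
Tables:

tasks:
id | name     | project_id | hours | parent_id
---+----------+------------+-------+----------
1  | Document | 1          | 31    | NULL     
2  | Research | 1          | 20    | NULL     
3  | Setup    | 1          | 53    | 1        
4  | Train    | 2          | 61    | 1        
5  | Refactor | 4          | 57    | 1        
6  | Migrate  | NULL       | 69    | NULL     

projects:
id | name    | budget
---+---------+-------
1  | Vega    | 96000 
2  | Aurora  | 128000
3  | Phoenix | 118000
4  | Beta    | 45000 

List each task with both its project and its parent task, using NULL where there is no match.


Two LEFT JOINs from the same base table tasks: one to projects via project_id, one to tasks itself via parent_id. Both are LEFT so every task is preserved.
Match against projects:
  - task 1 (Document): project_id=1 -> matches Vega
  - task 2 (Research): project_id=1 -> matches Vega
  - task 3 (Setup): project_id=1 -> matches Vega
  - task 4 (Train): project_id=2 -> matches Aurora
  - task 5 (Refactor): project_id=4 -> matches Beta
  - task 6 (Migrate): project_id=NULL, no match -> kept with NULL
Match against tasks (self):
  - task 1 (Document): parent_id=NULL -> NULL
  - task 2 (Research): parent_id=NULL -> NULL
  - task 3 (Setup): parent_id=1 -> Document
  - task 4 (Train): parent_id=1 -> Document
  - task 5 (Refactor): parent_id=1 -> Document
  - task 6 (Migrate): parent_id=NULL -> NULL

SQL:
SELECT a.name, b.name AS project, c.name AS parent
FROM tasks a
LEFT JOIN projects b ON a.project_id = b.id
LEFT JOIN tasks c ON a.parent_id = c.id

Result:
name     | project | parent  
---------+---------+---------
Document | Vega    | NULL    
Research | Vega    | NULL    
Setup    | Vega    | Document
Train    | Aurora  | Document
Refactor | Beta    | Document
Migrate  | NULL    | NULL    


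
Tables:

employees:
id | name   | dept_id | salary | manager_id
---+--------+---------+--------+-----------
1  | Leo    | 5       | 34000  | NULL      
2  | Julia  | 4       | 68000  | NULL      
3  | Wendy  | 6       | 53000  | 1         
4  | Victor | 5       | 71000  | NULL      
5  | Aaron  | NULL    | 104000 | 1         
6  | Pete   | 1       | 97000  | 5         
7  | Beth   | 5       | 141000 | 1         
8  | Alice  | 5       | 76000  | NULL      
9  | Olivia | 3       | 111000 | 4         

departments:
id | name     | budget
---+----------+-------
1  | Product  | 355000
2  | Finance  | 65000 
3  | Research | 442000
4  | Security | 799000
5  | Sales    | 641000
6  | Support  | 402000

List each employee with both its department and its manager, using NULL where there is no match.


Two LEFT JOINs from the same base table employees: one to departments via dept_id, one to employees itself via manager_id. Both are LEFT so every employee is preserved.
Match against departments:
  - employee 1 (Leo): dept_id=5 -> matches Sales
  - employee 2 (Julia): dept_id=4 -> matches Security
  - employee 3 (Wendy): dept_id=6 -> matches Support
  - employee 4 (Victor): dept_id=5 -> matches Sales
  - employee 5 (Aaron): dept_id=NULL, no match -> kept with NULL
  - employee 6 (Pete): dept_id=1 -> matches Product
  - employee 7 (Beth): dept_id=5 -> matches Sales
  - employee 8 (Alice): dept_id=5 -> matches Sales
  - employee 9 (Olivia): dept_id=3 -> matches Research
Match against employees (self):
  - employee 1 (Leo): manager_id=NULL -> NULL
  - employee 2 (Julia): manager_id=NULL -> NULL
  - employee 3 (Wendy): manager_id=1 -> Leo
  - employee 4 (Victor): manager_id=NULL -> NULL
  - employee 5 (Aaron): manager_id=1 -> Leo
  - employee 6 (Pete): manager_id=5 -> Aaron
  - employee 7 (Beth): manager_id=1 -> Leo
  - employee 8 (Alice): manager_id=NULL -> NULL
  - employee 9 (Olivia): manager_id=4 -> Victor

SQL:
SELECT a.name, b.name AS department, c.name AS manager
FROM employees a
LEFT JOIN departments b ON a.dept_id = b.id
LEFT JOIN employees c ON a.manager_id = c.id

Result:
name   | department | manager
-------+------------+--------
Leo    | Sales      | NULL   
Julia  | Security   | NULL   
Wendy  | Support    | Leo    
Victor | Sales      | NULL   
Aaron  | NULL       | Leo    
Pete   | Product    | Aaron  
Beth   | Sales      | Leo    
Alice  | Sales      | NULL   
Olivia | Research   | Victor 


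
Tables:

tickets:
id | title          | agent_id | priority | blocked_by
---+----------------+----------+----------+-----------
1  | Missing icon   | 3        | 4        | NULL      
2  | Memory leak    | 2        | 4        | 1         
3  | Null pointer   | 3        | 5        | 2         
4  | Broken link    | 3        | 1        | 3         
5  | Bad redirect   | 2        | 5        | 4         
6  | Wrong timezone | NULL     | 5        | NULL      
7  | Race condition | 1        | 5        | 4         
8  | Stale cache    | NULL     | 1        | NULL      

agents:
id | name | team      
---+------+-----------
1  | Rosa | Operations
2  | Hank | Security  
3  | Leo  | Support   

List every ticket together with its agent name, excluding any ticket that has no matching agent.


INNER JOIN keeps only tickets rows whose agent_id matches an id in agents. Walk through each ticket:
  - ticket 1 (Missing icon): agent_id=3 -> matches Leo
  - ticket 2 (Memory leak): agent_id=2 -> matches Hank
  - ticket 3 (Null pointer): agent_id=3 -> matches Leo
  - ticket 4 (Broken link): agent_id=3 -> matches Leo
  - ticket 5 (Bad redirect): agent_id=2 -> matches Hank
  - ticket 6 (Wrong timezone): agent_id=NULL, no match -> dropped
  - ticket 7 (Race condition): agent_id=1 -> matches Rosa
  - ticket 8 (Stale cache): agent_id=NULL, no match -> dropped
So 2 of 8 rows are dropped.

SQL:
SELECT a.title, b.name AS agent
FROM tickets a
INNER JOIN agents b ON a.agent_id = b.id

Result:
title          | agent
---------------+------
Missing icon   | Leo  
Memory leak    | Hank 
Null pointer   | Leo  
Broken link    | Leo  
Bad redirect   | Hank 
Race condition | Rosa 


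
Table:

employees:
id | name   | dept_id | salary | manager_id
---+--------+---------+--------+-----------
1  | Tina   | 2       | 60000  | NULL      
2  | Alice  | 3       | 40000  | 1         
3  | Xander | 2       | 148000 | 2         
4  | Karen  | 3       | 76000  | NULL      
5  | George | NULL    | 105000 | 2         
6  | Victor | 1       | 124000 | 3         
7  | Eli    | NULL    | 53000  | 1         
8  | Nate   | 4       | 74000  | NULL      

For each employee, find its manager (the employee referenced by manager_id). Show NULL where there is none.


This is a self-join: employees is joined to a second copy of itself, matching each row's manager_id to another row's id. Use LEFT JOIN so rows with manager_id=NULL are kept.
  - employee 1 (Tina): manager_id=NULL -> NULL
  - employee 2 (Alice): manager_id=1 -> Tina
  - employee 3 (Xander): manager_id=2 -> Alice
  - employee 4 (Karen): manager_id=NULL -> NULL
  - employee 5 (George): manager_id=2 -> Alice
  - employee 6 (Victor): manager_id=3 -> Xander
  - employee 7 (Eli): manager_id=1 -> Tina
  - employee 8 (Nate): manager_id=NULL -> NULL

SQL:
SELECT a.name AS item, b.name AS manager
FROM employees a
LEFT JOIN employees b ON a.manager_id = b.id

Result:
item   | manager
-------+--------
Tina   | NULL   
Alice  | Tina   
Xander | Alice  
Karen  | NULL   
George | Alice  
Victor | Xander 
Eli    | Tina   
Nate   | NULL   


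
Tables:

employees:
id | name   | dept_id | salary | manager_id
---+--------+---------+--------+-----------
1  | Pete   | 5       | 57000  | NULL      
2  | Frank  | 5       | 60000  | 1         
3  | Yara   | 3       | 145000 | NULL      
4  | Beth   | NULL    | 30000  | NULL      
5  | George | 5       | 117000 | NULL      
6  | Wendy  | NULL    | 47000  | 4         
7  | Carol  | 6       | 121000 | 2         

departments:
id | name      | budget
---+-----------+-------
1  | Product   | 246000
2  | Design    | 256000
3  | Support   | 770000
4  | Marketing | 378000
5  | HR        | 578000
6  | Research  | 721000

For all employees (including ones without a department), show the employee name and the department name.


LEFT JOIN keeps every row from employees (the left table); where dept_id has no match in departments, the department columns become NULL. Walk through each employee:
  - employee 1 (Pete): dept_id=5 -> matches HR
  - employee 2 (Frank): dept_id=5 -> matches HR
  - employee 3 (Yara): dept_id=3 -> matches Support
  - employee 4 (Beth): dept_id=NULL, no match -> kept with NULL
  - employee 5 (George): dept_id=5 -> matches HR
  - employee 6 (Wendy): dept_id=NULL, no match -> kept with NULL
  - employee 7 (Carol): dept_id=6 -> matches Research
All 7 rows appear; 2 have NULL department.

SQL:
SELECT a.name, b.name AS department
FROM employees a
LEFT JOIN departments b ON a.dept_id = b.id

Result:
name   | department
-------+-----------
Pete   | HR        
Frank  | HR        
Yara   | Support   
Beth   | NULL      
George | HR        
Wendy  | NULL      
Carol  | Research  


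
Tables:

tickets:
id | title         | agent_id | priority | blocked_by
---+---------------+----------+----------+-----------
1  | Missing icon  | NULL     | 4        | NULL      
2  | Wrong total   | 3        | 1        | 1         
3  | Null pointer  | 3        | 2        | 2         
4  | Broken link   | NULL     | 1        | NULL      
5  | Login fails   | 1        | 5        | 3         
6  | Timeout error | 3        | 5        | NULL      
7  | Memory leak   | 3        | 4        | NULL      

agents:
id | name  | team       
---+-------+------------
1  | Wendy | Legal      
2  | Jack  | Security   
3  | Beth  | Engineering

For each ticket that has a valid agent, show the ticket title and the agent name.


INNER JOIN keeps only tickets rows whose agent_id matches an id in agents. Walk through each ticket:
  - ticket 1 (Missing icon): agent_id=NULL, no match -> dropped
  - ticket 2 (Wrong total): agent_id=3 -> matches Beth
  - ticket 3 (Null pointer): agent_id=3 -> matches Beth
  - ticket 4 (Broken link): agent_id=NULL, no match -> dropped
  - ticket 5 (Login fails): agent_id=1 -> matches Wendy
  - ticket 6 (Timeout error): agent_id=3 -> matches Beth
  - ticket 7 (Memory leak): agent_id=3 -> matches Beth
So 2 of 7 rows are dropped.

SQL:
SELECT a.title, b.name AS agent
FROM tickets a
INNER JOIN agents b ON a.agent_id = b.id

Result:
title         | agent
--------------+------
Wrong total   | Beth 
Null pointer  | Beth 
Login fails   | Wendy
Timeout error | Beth 
Memory leak   | Beth 
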